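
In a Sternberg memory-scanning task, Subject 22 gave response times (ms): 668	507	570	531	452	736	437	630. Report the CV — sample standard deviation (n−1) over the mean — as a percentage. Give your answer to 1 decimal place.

n = 8, Σ = 4531, M = 566.3750
Σ(x−M)² = 77757.875; s = √(77757.875/7) = 105.3958
CV = 105.3958 / 566.3750 = 0.18609 = 18.609%

18.6%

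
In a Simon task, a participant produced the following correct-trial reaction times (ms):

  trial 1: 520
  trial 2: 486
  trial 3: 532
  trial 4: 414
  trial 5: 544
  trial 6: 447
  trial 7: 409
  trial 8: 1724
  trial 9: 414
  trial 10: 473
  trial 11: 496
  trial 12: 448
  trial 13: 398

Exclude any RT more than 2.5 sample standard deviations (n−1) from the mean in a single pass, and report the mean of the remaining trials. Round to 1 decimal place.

n = 13, ΣRT = 7305, M = 561.923
Σ(x−M)² = 1491618.92; s = √(1491618.92/12) = 352.564
Cutoffs: 561.923 ± 2.5·352.564 → [-319.5, 1443.3]
Outside: 1724 → excluded.
Retained (n=12): Σ = 5581, mean = 5581/12 = 465.083

465.1 ms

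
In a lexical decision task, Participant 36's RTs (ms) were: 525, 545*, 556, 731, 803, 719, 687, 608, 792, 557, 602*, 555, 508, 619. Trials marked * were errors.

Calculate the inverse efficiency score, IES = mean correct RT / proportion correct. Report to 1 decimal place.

Correct trials (n=12): 525, 556, 731, 803, 719, 687, 608, 792, 557, 555, 508, 619
Mean correct RT = 7660/12 = 638.3333 ms
Proportion correct = 12/14
IES = 638.3333 / (12/14) = 744.722 ms

744.7 ms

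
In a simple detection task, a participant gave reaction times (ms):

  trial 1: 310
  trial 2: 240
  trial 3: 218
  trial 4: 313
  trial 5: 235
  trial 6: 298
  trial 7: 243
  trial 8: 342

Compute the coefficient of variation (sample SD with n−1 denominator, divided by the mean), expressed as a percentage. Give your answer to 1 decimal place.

n = 8, Σ = 2199, M = 274.8750
Σ(x−M)² = 14784.875; s = √(14784.875/7) = 45.9579
CV = 45.9579 / 274.8750 = 0.16720 = 16.720%

16.7%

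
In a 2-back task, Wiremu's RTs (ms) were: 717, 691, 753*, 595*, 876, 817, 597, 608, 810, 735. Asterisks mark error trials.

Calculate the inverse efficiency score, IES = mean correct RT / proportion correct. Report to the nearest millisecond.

914 ms

Correct trials (n=8): 717, 691, 876, 817, 597, 608, 810, 735
Mean correct RT = 5851/8 = 731.3750 ms
Proportion correct = 8/10
IES = 731.3750 / (8/10) = 914.219 ms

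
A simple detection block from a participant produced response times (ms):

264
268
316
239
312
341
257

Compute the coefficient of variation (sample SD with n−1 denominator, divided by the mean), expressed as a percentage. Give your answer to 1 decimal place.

n = 7, Σ = 1997, M = 285.2857
Σ(x−M)² = 8455.429; s = √(8455.429/6) = 37.5398
CV = 37.5398 / 285.2857 = 0.13159 = 13.159%

13.2%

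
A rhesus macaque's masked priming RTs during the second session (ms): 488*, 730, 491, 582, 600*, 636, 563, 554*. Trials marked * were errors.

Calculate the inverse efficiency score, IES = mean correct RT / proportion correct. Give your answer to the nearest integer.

Correct trials (n=5): 730, 491, 582, 636, 563
Mean correct RT = 3002/5 = 600.4000 ms
Proportion correct = 5/8
IES = 600.4000 / (5/8) = 960.640 ms

961 ms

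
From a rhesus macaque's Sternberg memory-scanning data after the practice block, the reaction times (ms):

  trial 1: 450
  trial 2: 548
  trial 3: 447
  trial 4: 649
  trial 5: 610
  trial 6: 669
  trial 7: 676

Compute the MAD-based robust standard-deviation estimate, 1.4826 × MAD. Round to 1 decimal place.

Sorted: 447, 450, 548, 610, 649, 669, 676 → median = 610
|x − 610| sorted: 0, 39, 59, 62, 66, 160, 163 → MAD = 62
Robust SD ≈ 1.4826 × 62 = 91.921

91.9 ms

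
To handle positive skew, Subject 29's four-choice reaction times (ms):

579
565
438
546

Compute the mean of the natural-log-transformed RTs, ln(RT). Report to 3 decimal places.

6.271

ln(RT): 6.3613, 6.3368, 6.0822, 6.3026
Σ ln(RT) = 25.0830
Mean = 25.0830/4 = 6.27074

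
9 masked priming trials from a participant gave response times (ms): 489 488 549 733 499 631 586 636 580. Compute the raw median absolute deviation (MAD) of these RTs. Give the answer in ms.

56 ms

Sorted: 488, 489, 499, 549, 580, 586, 631, 636, 733 → median = 580
|x − 580|: 91, 92, 31, 153, 81, 51, 6, 56, 0
Sorted deviations: 0, 6, 31, 51, 56, 81, 91, 92, 153 → MAD = 56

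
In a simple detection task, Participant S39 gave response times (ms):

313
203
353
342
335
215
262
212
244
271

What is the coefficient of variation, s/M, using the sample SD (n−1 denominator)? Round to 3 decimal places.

n = 10, Σ = 2750, M = 275.0000
Σ(x−M)² = 29516.000; s = √(29516.000/9) = 57.2674
CV = 57.2674 / 275.0000 = 0.20825

0.208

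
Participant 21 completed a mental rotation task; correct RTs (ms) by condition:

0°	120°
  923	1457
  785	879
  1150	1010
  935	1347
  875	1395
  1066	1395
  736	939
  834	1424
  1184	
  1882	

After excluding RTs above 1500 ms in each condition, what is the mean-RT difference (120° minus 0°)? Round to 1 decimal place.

0°: exclude 1882
M(0°) = 8488/9 = 943.111
M(120°) = 9846/8 = 1230.750
Difference = 1230.750 − 943.111 = 287.639 ms

287.6 ms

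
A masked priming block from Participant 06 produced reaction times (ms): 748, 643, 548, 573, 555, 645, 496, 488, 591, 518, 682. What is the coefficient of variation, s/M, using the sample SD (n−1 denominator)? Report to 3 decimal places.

0.139

n = 11, Σ = 6487, M = 589.7273
Σ(x−M)² = 66964.182; s = √(66964.182/10) = 81.8316
CV = 81.8316 / 589.7273 = 0.13876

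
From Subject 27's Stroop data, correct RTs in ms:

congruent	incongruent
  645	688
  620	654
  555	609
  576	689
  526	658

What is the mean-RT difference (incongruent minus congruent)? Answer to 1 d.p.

M(congruent) = 2922/5 = 584.400
M(incongruent) = 3298/5 = 659.600
Difference = 659.600 − 584.400 = 75.200 ms

75.2 ms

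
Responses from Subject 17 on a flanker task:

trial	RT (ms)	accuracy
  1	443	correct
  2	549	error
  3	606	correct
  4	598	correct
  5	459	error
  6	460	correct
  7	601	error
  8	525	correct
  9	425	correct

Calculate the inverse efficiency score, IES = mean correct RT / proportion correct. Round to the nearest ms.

764 ms

Correct trials (n=6): 443, 606, 598, 460, 525, 425
Mean correct RT = 3057/6 = 509.5000 ms
Proportion correct = 6/9
IES = 509.5000 / (6/9) = 764.250 ms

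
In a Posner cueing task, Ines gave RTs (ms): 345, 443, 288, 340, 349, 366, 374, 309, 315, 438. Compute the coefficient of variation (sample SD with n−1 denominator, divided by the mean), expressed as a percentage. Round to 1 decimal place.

n = 10, Σ = 3567, M = 356.7000
Σ(x−M)² = 23652.100; s = √(23652.100/9) = 51.2641
CV = 51.2641 / 356.7000 = 0.14372 = 14.372%

14.4%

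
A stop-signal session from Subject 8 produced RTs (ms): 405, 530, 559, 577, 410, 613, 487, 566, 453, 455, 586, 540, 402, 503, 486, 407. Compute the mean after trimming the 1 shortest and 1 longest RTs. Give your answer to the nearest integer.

497 ms

Sorted: 402, 405, 407, 410, 453, 455, 486, 487, 503, 530, 540, 559, 566, 577, 586, 613
Drop lowest 1 (402) and highest 1 (613)
Remaining (n=14): Σ = 6964, mean = 6964/14 = 497.429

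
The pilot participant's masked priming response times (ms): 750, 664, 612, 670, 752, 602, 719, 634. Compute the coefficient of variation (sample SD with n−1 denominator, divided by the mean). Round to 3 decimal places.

0.088

n = 8, Σ = 5403, M = 675.3750
Σ(x−M)² = 24613.875; s = √(24613.875/7) = 59.2981
CV = 59.2981 / 675.3750 = 0.08780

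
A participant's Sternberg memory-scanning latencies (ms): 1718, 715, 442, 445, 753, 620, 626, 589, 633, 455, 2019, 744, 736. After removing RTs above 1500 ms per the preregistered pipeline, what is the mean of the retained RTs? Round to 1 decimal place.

614.4 ms

Excluded: 1718, 2019
Retained (n=11): Σ = 6758
Mean = 6758/11 = 614.3636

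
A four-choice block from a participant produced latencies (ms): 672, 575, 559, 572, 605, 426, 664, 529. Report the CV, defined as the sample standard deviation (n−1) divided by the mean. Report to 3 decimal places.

n = 8, Σ = 4602, M = 575.2500
Σ(x−M)² = 42811.500; s = √(42811.500/7) = 78.2044
CV = 78.2044 / 575.2500 = 0.13595

0.136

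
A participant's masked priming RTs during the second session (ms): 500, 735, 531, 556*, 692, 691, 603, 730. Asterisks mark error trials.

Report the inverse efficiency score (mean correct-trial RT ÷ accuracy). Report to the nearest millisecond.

Correct trials (n=7): 500, 735, 531, 692, 691, 603, 730
Mean correct RT = 4482/7 = 640.2857 ms
Proportion correct = 7/8
IES = 640.2857 / (7/8) = 731.755 ms

732 ms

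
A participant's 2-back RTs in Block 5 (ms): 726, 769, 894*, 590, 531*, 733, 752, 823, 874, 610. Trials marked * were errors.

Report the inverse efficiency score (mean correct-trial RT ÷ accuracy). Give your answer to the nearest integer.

918 ms

Correct trials (n=8): 726, 769, 590, 733, 752, 823, 874, 610
Mean correct RT = 5877/8 = 734.6250 ms
Proportion correct = 8/10
IES = 734.6250 / (8/10) = 918.281 ms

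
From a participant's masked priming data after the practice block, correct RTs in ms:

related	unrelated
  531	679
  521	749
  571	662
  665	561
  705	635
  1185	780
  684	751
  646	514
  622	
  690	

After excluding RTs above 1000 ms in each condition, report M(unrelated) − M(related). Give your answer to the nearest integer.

related: exclude 1185
M(related) = 5635/9 = 626.111
M(unrelated) = 5331/8 = 666.375
Difference = 666.375 − 626.111 = 40.264 ms

40 ms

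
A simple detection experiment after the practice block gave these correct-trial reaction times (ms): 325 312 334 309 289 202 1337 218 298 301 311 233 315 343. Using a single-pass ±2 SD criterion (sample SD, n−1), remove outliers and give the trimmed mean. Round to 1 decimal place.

n = 14, ΣRT = 5127, M = 366.214
Σ(x−M)² = 1039132.36; s = √(1039132.36/13) = 282.725
Cutoffs: 366.214 ± 2·282.725 → [-199.2, 931.7]
Outside: 1337 → excluded.
Retained (n=13): Σ = 3790, mean = 3790/13 = 291.538

291.5 ms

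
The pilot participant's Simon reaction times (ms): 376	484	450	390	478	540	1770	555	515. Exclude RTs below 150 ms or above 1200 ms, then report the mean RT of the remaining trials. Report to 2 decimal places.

Excluded: 1770
Retained (n=8): Σ = 3788
Mean = 3788/8 = 473.5000

473.50 ms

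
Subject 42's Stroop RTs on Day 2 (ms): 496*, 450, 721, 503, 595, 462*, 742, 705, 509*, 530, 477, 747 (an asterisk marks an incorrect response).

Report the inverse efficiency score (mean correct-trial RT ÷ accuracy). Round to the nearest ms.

Correct trials (n=9): 450, 721, 503, 595, 742, 705, 530, 477, 747
Mean correct RT = 5470/9 = 607.7778 ms
Proportion correct = 9/12
IES = 607.7778 / (9/12) = 810.370 ms

810 ms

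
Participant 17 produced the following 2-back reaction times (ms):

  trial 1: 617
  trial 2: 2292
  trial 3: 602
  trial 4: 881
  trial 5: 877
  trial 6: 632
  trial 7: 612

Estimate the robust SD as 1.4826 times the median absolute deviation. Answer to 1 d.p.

44.5 ms

Sorted: 602, 612, 617, 632, 877, 881, 2292 → median = 632
|x − 632| sorted: 0, 15, 20, 30, 245, 249, 1660 → MAD = 30
Robust SD ≈ 1.4826 × 30 = 44.478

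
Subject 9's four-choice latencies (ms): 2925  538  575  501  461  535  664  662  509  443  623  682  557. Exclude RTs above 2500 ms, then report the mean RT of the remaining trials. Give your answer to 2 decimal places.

Excluded: 2925
Retained (n=12): Σ = 6750
Mean = 6750/12 = 562.5000

562.50 ms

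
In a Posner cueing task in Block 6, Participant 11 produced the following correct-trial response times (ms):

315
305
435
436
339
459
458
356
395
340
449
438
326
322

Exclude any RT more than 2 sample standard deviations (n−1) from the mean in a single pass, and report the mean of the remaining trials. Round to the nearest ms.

384 ms

n = 14, ΣRT = 5373, M = 383.786
Σ(x−M)² = 46622.36; s = √(46622.36/13) = 59.886
Cutoffs: 383.786 ± 2·59.886 → [264.0, 503.6]
No RTs fall outside the cutoffs; all 14 retained. Mean = 5373/14 = 383.786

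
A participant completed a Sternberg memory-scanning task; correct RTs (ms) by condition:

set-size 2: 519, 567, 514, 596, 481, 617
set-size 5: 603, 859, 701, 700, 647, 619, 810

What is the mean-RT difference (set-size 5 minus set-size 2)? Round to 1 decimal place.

M(set-size 2) = 3294/6 = 549.000
M(set-size 5) = 4939/7 = 705.571
Difference = 705.571 − 549.000 = 156.571 ms

156.6 ms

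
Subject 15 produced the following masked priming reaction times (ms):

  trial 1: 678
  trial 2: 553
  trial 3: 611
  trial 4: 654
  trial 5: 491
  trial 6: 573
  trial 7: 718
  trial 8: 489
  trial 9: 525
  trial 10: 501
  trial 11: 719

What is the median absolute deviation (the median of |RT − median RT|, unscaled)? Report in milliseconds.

81 ms

Sorted: 489, 491, 501, 525, 553, 573, 611, 654, 678, 718, 719 → median = 573
|x − 573|: 105, 20, 38, 81, 82, 0, 145, 84, 48, 72, 146
Sorted deviations: 0, 20, 38, 48, 72, 81, 82, 84, 105, 145, 146 → MAD = 81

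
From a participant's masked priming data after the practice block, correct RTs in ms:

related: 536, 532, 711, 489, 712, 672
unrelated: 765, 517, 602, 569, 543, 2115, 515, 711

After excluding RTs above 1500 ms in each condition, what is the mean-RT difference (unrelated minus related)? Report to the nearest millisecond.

unrelated: exclude 2115
M(related) = 3652/6 = 608.667
M(unrelated) = 4222/7 = 603.143
Difference = 603.143 − 608.667 = -5.524 ms

-6 ms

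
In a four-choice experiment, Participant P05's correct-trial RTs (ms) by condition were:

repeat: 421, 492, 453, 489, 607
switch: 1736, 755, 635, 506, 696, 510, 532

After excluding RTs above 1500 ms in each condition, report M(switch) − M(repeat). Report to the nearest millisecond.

switch: exclude 1736
M(repeat) = 2462/5 = 492.400
M(switch) = 3634/6 = 605.667
Difference = 605.667 − 492.400 = 113.267 ms

113 ms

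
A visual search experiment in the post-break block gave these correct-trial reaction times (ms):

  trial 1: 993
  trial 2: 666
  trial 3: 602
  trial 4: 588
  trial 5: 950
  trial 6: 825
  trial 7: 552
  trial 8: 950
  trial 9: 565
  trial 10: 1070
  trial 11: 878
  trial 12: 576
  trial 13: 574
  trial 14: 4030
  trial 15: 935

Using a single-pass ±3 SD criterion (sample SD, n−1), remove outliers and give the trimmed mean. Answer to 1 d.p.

n = 15, ΣRT = 14754, M = 983.600
Σ(x−M)² = 10427433.60; s = √(10427433.60/14) = 863.028
Cutoffs: 983.600 ± 3·863.028 → [-1605.5, 3572.7]
Outside: 4030 → excluded.
Retained (n=14): Σ = 10724, mean = 10724/14 = 766.000

766.0 ms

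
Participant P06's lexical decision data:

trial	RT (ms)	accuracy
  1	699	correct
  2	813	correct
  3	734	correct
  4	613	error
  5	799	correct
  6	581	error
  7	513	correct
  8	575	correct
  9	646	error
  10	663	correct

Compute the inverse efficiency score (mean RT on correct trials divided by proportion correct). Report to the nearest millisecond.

979 ms

Correct trials (n=7): 699, 813, 734, 799, 513, 575, 663
Mean correct RT = 4796/7 = 685.1429 ms
Proportion correct = 7/10
IES = 685.1429 / (7/10) = 978.776 ms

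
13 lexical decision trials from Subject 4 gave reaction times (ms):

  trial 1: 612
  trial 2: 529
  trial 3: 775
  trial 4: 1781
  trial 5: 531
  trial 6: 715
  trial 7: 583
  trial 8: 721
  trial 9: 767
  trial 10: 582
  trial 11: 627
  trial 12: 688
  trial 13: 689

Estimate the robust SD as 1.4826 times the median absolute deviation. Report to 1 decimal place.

117.1 ms

Sorted: 529, 531, 582, 583, 612, 627, 688, 689, 715, 721, 767, 775, 1781 → median = 688
|x − 688| sorted: 0, 1, 27, 33, 61, 76, 79, 87, 105, 106, 157, 159, 1093 → MAD = 79
Robust SD ≈ 1.4826 × 79 = 117.125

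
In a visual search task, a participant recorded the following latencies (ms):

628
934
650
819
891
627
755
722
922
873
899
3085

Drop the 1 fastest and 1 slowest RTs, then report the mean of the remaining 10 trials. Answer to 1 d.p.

809.3 ms

Sorted: 627, 628, 650, 722, 755, 819, 873, 891, 899, 922, 934, 3085
Drop lowest 1 (627) and highest 1 (3085)
Remaining (n=10): Σ = 8093, mean = 8093/10 = 809.300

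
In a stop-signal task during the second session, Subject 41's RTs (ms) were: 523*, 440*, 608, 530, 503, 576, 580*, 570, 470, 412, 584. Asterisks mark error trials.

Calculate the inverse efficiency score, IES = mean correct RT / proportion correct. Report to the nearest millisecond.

Correct trials (n=8): 608, 530, 503, 576, 570, 470, 412, 584
Mean correct RT = 4253/8 = 531.6250 ms
Proportion correct = 8/11
IES = 531.6250 / (8/11) = 730.984 ms

731 ms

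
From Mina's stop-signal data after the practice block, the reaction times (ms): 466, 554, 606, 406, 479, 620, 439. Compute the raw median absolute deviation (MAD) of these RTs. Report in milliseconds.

73 ms

Sorted: 406, 439, 466, 479, 554, 606, 620 → median = 479
|x − 479|: 13, 75, 127, 73, 0, 141, 40
Sorted deviations: 0, 13, 40, 73, 75, 127, 141 → MAD = 73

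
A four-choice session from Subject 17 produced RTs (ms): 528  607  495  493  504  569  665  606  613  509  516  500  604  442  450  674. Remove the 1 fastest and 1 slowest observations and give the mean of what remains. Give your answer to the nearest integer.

Sorted: 442, 450, 493, 495, 500, 504, 509, 516, 528, 569, 604, 606, 607, 613, 665, 674
Drop lowest 1 (442) and highest 1 (674)
Remaining (n=14): Σ = 7659, mean = 7659/14 = 547.071

547 ms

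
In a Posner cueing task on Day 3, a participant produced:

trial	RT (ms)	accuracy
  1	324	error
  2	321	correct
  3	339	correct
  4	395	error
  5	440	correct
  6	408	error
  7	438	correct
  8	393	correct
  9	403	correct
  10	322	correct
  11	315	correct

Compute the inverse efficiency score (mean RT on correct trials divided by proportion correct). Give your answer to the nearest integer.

Correct trials (n=8): 321, 339, 440, 438, 393, 403, 322, 315
Mean correct RT = 2971/8 = 371.3750 ms
Proportion correct = 8/11
IES = 371.3750 / (8/11) = 510.641 ms

511 ms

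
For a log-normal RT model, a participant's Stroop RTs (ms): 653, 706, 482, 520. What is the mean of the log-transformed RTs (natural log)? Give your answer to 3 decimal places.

ln(RT): 6.4816, 6.5596, 6.1779, 6.2538
Σ ln(RT) = 25.4730
Mean = 25.4730/4 = 6.36824

6.368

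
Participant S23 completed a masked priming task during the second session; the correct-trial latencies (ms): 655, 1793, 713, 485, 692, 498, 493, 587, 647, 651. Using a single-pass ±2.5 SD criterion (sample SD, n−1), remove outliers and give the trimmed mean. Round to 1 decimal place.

n = 10, ΣRT = 7214, M = 721.400
Σ(x−M)² = 1340184.40; s = √(1340184.40/9) = 385.888
Cutoffs: 721.400 ± 2.5·385.888 → [-243.3, 1686.1]
Outside: 1793 → excluded.
Retained (n=9): Σ = 5421, mean = 5421/9 = 602.333

602.3 ms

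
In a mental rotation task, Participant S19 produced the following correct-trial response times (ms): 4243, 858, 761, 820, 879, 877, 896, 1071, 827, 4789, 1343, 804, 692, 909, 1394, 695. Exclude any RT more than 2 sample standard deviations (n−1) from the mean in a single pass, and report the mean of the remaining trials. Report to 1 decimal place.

916.1 ms

n = 16, ΣRT = 21858, M = 1366.125
Σ(x−M)² = 23421521.75; s = √(23421521.75/15) = 1249.574
Cutoffs: 1366.125 ± 2·1249.574 → [-1133.0, 3865.3]
Outside: 4243, 4789 → excluded.
Retained (n=14): Σ = 12826, mean = 12826/14 = 916.143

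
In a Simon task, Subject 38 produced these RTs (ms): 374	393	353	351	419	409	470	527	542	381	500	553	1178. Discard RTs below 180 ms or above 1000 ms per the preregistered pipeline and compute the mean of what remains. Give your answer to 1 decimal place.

Excluded: 1178
Retained (n=12): Σ = 5272
Mean = 5272/12 = 439.3333

439.3 ms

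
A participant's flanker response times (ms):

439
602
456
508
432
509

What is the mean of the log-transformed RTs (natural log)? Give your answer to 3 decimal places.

6.190

ln(RT): 6.0845, 6.4003, 6.1225, 6.2305, 6.0684, 6.2324
Σ ln(RT) = 37.1386
Mean = 37.1386/6 = 6.18977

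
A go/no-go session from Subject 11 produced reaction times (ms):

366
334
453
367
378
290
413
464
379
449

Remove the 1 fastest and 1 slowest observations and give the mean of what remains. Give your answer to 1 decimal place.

Sorted: 290, 334, 366, 367, 378, 379, 413, 449, 453, 464
Drop lowest 1 (290) and highest 1 (464)
Remaining (n=8): Σ = 3139, mean = 3139/8 = 392.375

392.4 ms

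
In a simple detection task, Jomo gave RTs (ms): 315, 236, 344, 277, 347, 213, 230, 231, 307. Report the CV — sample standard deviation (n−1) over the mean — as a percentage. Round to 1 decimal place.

18.8%

n = 9, Σ = 2500, M = 277.7778
Σ(x−M)² = 21829.556; s = √(21829.556/8) = 52.2369
CV = 52.2369 / 277.7778 = 0.18805 = 18.805%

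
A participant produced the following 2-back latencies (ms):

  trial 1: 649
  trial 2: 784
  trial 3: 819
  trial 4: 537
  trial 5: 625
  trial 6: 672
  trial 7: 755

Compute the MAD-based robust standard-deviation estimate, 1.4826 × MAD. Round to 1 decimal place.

Sorted: 537, 625, 649, 672, 755, 784, 819 → median = 672
|x − 672| sorted: 0, 23, 47, 83, 112, 135, 147 → MAD = 83
Robust SD ≈ 1.4826 × 83 = 123.056

123.1 ms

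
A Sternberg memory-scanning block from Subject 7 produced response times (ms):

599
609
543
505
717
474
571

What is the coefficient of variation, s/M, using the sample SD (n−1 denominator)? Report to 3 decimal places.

0.139

n = 7, Σ = 4018, M = 574.0000
Σ(x−M)² = 38030.000; s = √(38030.000/6) = 79.6137
CV = 79.6137 / 574.0000 = 0.13870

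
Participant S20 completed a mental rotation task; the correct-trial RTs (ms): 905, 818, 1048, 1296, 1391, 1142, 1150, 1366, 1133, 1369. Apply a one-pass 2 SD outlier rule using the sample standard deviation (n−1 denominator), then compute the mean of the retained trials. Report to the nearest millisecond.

n = 10, ΣRT = 11618, M = 1161.800
Σ(x−M)² = 353627.60; s = √(353627.60/9) = 198.222
Cutoffs: 1161.800 ± 2·198.222 → [765.4, 1558.2]
No RTs fall outside the cutoffs; all 10 retained. Mean = 11618/10 = 1161.800

1162 ms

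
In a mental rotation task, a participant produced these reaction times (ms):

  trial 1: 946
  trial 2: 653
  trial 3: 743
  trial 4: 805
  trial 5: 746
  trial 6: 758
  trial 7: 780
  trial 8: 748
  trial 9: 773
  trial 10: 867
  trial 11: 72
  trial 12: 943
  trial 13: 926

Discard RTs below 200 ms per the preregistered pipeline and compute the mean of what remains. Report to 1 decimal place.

807.3 ms

Excluded: 72
Retained (n=12): Σ = 9688
Mean = 9688/12 = 807.3333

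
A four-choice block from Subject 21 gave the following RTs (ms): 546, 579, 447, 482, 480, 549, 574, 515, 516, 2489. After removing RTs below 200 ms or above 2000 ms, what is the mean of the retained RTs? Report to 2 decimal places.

520.89 ms

Excluded: 2489
Retained (n=9): Σ = 4688
Mean = 4688/9 = 520.8889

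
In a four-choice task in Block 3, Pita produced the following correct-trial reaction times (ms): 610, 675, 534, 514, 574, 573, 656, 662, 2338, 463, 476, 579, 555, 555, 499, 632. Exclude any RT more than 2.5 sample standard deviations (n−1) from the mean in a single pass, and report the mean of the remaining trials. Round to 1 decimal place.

n = 16, ΣRT = 10895, M = 680.938
Σ(x−M)² = 2991552.94; s = √(2991552.94/15) = 446.584
Cutoffs: 680.938 ± 2.5·446.584 → [-435.5, 1797.4]
Outside: 2338 → excluded.
Retained (n=15): Σ = 8557, mean = 8557/15 = 570.467

570.5 ms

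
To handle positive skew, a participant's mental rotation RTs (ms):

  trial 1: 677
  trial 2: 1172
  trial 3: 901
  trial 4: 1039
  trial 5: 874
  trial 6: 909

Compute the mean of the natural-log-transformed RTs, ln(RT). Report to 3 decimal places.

6.820

ln(RT): 6.5177, 7.0665, 6.8035, 6.9460, 6.7731, 6.8123
Σ ln(RT) = 40.9191
Mean = 40.9191/6 = 6.81985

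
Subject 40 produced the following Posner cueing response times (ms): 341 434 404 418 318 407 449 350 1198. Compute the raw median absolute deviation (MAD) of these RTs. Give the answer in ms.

42 ms

Sorted: 318, 341, 350, 404, 407, 418, 434, 449, 1198 → median = 407
|x − 407|: 66, 27, 3, 11, 89, 0, 42, 57, 791
Sorted deviations: 0, 3, 11, 27, 42, 57, 66, 89, 791 → MAD = 42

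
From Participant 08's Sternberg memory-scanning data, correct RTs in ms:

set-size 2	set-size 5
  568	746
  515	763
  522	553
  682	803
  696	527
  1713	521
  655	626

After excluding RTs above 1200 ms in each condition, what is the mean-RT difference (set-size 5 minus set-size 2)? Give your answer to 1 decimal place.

set-size 2: exclude 1713
M(set-size 2) = 3638/6 = 606.333
M(set-size 5) = 4539/7 = 648.429
Difference = 648.429 − 606.333 = 42.095 ms

42.1 ms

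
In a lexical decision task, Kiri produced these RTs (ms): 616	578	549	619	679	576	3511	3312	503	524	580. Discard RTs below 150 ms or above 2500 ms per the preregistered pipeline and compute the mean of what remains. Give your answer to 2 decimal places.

Excluded: 3312, 3511
Retained (n=9): Σ = 5224
Mean = 5224/9 = 580.4444

580.44 ms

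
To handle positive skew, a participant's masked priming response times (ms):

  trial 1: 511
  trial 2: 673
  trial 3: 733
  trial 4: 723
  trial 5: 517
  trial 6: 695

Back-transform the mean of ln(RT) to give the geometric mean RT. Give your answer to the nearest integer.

ln(RT): 6.2364, 6.5117, 6.5971, 6.5834, 6.2480, 6.5439
Mean ln(RT) = 38.7206/6 = 6.45344
Geometric mean = exp(6.45344) = 634.88 ms

635 ms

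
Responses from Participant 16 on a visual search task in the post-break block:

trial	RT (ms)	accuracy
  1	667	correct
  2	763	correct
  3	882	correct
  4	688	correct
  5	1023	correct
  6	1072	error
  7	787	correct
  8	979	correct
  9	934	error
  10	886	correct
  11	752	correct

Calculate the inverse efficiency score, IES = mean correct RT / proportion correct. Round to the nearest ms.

Correct trials (n=9): 667, 763, 882, 688, 1023, 787, 979, 886, 752
Mean correct RT = 7427/9 = 825.2222 ms
Proportion correct = 9/11
IES = 825.2222 / (9/11) = 1008.605 ms

1009 ms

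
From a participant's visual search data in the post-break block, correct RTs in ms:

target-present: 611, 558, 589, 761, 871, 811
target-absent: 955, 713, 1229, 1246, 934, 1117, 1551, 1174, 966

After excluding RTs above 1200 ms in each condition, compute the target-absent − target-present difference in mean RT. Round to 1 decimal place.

target-absent: exclude 1229, 1246, 1551
M(target-present) = 4201/6 = 700.167
M(target-absent) = 5859/6 = 976.500
Difference = 976.500 − 700.167 = 276.333 ms

276.3 ms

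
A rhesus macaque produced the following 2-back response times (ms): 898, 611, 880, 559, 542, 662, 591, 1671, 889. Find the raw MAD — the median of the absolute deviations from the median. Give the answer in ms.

120 ms

Sorted: 542, 559, 591, 611, 662, 880, 889, 898, 1671 → median = 662
|x − 662|: 236, 51, 218, 103, 120, 0, 71, 1009, 227
Sorted deviations: 0, 51, 71, 103, 120, 218, 227, 236, 1009 → MAD = 120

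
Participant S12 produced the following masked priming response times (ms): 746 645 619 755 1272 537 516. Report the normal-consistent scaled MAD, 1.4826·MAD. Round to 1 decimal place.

Sorted: 516, 537, 619, 645, 746, 755, 1272 → median = 645
|x − 645| sorted: 0, 26, 101, 108, 110, 129, 627 → MAD = 108
Robust SD ≈ 1.4826 × 108 = 160.121

160.1 ms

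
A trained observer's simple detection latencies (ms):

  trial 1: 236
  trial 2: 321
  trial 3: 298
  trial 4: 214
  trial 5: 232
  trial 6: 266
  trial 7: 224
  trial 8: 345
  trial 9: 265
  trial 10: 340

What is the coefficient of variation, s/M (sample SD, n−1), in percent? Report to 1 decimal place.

n = 10, Σ = 2741, M = 274.1000
Σ(x−M)² = 21634.900; s = √(21634.900/9) = 49.0294
CV = 49.0294 / 274.1000 = 0.17887 = 17.887%

17.9%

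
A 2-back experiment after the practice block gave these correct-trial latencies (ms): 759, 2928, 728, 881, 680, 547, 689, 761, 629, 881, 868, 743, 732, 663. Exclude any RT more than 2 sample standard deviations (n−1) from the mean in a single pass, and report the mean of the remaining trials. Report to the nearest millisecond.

735 ms

n = 14, ΣRT = 12489, M = 892.071
Σ(x−M)² = 4582448.93; s = √(4582448.93/13) = 593.714
Cutoffs: 892.071 ± 2·593.714 → [-295.4, 2079.5]
Outside: 2928 → excluded.
Retained (n=13): Σ = 9561, mean = 9561/13 = 735.462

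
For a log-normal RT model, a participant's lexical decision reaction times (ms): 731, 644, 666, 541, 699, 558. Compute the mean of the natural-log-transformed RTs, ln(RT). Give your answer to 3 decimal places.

6.455

ln(RT): 6.5944, 6.4677, 6.5013, 6.2934, 6.5497, 6.3244
Σ ln(RT) = 38.7308
Mean = 38.7308/6 = 6.45514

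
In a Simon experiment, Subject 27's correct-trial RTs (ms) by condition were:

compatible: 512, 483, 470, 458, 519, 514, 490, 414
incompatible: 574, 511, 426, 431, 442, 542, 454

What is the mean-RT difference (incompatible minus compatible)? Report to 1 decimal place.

0.4 ms

M(compatible) = 3860/8 = 482.500
M(incompatible) = 3380/7 = 482.857
Difference = 482.857 − 482.500 = 0.357 ms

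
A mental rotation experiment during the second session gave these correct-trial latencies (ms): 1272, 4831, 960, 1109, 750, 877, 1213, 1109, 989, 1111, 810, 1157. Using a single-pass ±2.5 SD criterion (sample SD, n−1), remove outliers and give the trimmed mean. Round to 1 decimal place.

n = 12, ΣRT = 16188, M = 1349.000
Σ(x−M)² = 13510484.00; s = √(13510484.00/11) = 1108.253
Cutoffs: 1349.000 ± 2.5·1108.253 → [-1421.6, 4119.6]
Outside: 4831 → excluded.
Retained (n=11): Σ = 11357, mean = 11357/11 = 1032.455

1032.5 ms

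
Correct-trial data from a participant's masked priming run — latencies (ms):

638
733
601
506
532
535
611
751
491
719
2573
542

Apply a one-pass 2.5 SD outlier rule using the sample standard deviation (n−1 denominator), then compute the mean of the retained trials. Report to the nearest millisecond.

605 ms

n = 12, ΣRT = 9232, M = 769.333
Σ(x−M)² = 3637790.67; s = √(3637790.67/11) = 575.072
Cutoffs: 769.333 ± 2.5·575.072 → [-668.3, 2207.0]
Outside: 2573 → excluded.
Retained (n=11): Σ = 6659, mean = 6659/11 = 605.364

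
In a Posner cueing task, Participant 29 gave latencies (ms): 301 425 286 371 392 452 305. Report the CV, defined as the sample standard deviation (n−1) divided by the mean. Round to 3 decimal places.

0.181

n = 7, Σ = 2532, M = 361.7143
Σ(x−M)² = 25795.429; s = √(25795.429/6) = 65.5686
CV = 65.5686 / 361.7143 = 0.18127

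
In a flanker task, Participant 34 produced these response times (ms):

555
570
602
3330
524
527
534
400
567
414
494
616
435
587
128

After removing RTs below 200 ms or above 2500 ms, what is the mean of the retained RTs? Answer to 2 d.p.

525.00 ms

Excluded: 128, 3330
Retained (n=13): Σ = 6825
Mean = 6825/13 = 525.0000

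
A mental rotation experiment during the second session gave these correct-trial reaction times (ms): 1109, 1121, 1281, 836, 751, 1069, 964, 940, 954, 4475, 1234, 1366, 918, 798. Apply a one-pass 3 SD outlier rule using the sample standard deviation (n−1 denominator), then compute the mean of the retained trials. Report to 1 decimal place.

n = 14, ΣRT = 17816, M = 1272.571
Σ(x−M)² = 11477885.43; s = √(11477885.43/13) = 939.635
Cutoffs: 1272.571 ± 3·939.635 → [-1546.3, 4091.5]
Outside: 4475 → excluded.
Retained (n=13): Σ = 13341, mean = 13341/13 = 1026.231

1026.2 ms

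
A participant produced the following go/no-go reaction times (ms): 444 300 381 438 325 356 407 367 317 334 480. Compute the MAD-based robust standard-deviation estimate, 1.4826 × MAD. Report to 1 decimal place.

62.3 ms

Sorted: 300, 317, 325, 334, 356, 367, 381, 407, 438, 444, 480 → median = 367
|x − 367| sorted: 0, 11, 14, 33, 40, 42, 50, 67, 71, 77, 113 → MAD = 42
Robust SD ≈ 1.4826 × 42 = 62.269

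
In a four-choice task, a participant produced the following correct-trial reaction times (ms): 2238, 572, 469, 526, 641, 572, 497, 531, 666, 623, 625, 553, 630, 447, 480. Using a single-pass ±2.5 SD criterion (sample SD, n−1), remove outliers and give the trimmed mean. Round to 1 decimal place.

n = 15, ΣRT = 10070, M = 671.333
Σ(x−M)² = 2694401.33; s = √(2694401.33/14) = 438.699
Cutoffs: 671.333 ± 2.5·438.699 → [-425.4, 1768.1]
Outside: 2238 → excluded.
Retained (n=14): Σ = 7832, mean = 7832/14 = 559.429

559.4 ms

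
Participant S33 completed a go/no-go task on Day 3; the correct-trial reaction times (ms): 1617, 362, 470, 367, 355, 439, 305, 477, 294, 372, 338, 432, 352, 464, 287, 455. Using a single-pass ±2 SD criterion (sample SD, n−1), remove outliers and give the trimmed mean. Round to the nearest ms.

n = 16, ΣRT = 7386, M = 461.625
Σ(x−M)² = 1485341.75; s = √(1485341.75/15) = 314.679
Cutoffs: 461.625 ± 2·314.679 → [-167.7, 1091.0]
Outside: 1617 → excluded.
Retained (n=15): Σ = 5769, mean = 5769/15 = 384.600

385 ms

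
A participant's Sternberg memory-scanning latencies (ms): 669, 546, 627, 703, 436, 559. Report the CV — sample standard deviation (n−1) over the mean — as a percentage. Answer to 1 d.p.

n = 6, Σ = 3540, M = 590.0000
Σ(x−M)² = 46992.000; s = √(46992.000/5) = 96.9453
CV = 96.9453 / 590.0000 = 0.16431 = 16.431%

16.4%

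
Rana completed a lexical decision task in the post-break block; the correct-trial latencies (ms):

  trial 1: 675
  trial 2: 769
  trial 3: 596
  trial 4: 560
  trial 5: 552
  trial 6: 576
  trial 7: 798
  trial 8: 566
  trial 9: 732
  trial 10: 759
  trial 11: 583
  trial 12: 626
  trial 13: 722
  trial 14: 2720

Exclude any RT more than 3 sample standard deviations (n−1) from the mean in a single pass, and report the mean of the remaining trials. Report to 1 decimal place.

n = 14, ΣRT = 11234, M = 802.429
Σ(x−M)² = 4058313.43; s = √(4058313.43/13) = 558.729
Cutoffs: 802.429 ± 3·558.729 → [-873.8, 2478.6]
Outside: 2720 → excluded.
Retained (n=13): Σ = 8514, mean = 8514/13 = 654.923

654.9 ms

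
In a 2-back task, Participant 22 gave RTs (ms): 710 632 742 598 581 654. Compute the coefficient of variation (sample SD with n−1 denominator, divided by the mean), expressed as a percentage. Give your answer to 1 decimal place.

n = 6, Σ = 3917, M = 652.8333
Σ(x−M)² = 19820.833; s = √(19820.833/5) = 62.9616
CV = 62.9616 / 652.8333 = 0.09644 = 9.644%

9.6%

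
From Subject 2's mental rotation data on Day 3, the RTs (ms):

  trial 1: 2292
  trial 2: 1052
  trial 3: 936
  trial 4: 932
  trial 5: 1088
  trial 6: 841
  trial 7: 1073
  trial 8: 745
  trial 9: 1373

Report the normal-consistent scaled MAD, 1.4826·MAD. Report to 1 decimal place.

Sorted: 745, 841, 932, 936, 1052, 1073, 1088, 1373, 2292 → median = 1052
|x − 1052| sorted: 0, 21, 36, 116, 120, 211, 307, 321, 1240 → MAD = 120
Robust SD ≈ 1.4826 × 120 = 177.912

177.9 ms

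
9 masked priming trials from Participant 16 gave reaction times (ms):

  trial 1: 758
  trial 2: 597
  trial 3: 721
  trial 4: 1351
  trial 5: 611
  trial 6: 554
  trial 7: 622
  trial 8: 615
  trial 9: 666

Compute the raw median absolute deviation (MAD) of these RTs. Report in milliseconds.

44 ms

Sorted: 554, 597, 611, 615, 622, 666, 721, 758, 1351 → median = 622
|x − 622|: 136, 25, 99, 729, 11, 68, 0, 7, 44
Sorted deviations: 0, 7, 11, 25, 44, 68, 99, 136, 729 → MAD = 44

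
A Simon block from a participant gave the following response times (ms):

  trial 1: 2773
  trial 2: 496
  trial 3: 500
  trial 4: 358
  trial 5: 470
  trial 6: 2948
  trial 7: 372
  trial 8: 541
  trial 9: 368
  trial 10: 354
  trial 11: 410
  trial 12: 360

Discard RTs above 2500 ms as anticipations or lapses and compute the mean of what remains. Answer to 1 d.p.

Excluded: 2773, 2948
Retained (n=10): Σ = 4229
Mean = 4229/10 = 422.9000

422.9 ms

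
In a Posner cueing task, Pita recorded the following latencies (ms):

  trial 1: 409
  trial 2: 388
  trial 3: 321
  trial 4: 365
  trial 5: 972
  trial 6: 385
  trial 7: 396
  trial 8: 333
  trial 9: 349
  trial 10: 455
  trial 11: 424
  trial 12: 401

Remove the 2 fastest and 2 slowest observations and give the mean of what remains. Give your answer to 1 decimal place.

389.6 ms

Sorted: 321, 333, 349, 365, 385, 388, 396, 401, 409, 424, 455, 972
Drop lowest 2 (321, 333) and highest 2 (455, 972)
Remaining (n=8): Σ = 3117, mean = 3117/8 = 389.625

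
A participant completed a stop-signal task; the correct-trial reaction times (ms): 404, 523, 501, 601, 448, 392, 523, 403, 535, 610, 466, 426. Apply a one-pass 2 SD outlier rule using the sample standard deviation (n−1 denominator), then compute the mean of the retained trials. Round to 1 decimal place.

486.0 ms

n = 12, ΣRT = 5832, M = 486.000
Σ(x−M)² = 61858.00; s = √(61858.00/11) = 74.990
Cutoffs: 486.000 ± 2·74.990 → [336.0, 636.0]
No RTs fall outside the cutoffs; all 12 retained. Mean = 5832/12 = 486.000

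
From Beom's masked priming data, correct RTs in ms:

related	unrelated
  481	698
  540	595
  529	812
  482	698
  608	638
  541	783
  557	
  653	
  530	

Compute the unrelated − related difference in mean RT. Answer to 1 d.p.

M(related) = 4921/9 = 546.778
M(unrelated) = 4224/6 = 704.000
Difference = 704.000 − 546.778 = 157.222 ms

157.2 ms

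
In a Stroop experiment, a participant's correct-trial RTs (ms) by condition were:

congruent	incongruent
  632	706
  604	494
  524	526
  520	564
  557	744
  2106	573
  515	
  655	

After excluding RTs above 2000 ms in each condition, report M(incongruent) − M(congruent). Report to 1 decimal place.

congruent: exclude 2106
M(congruent) = 4007/7 = 572.429
M(incongruent) = 3607/6 = 601.167
Difference = 601.167 − 572.429 = 28.738 ms

28.7 ms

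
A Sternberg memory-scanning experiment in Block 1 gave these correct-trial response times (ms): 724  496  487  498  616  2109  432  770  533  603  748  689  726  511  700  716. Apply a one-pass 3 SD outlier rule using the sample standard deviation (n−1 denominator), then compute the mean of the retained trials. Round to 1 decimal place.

n = 16, ΣRT = 11358, M = 709.875
Σ(x−M)² = 2272241.75; s = √(2272241.75/15) = 389.208
Cutoffs: 709.875 ± 3·389.208 → [-457.7, 1877.5]
Outside: 2109 → excluded.
Retained (n=15): Σ = 9249, mean = 9249/15 = 616.600

616.6 ms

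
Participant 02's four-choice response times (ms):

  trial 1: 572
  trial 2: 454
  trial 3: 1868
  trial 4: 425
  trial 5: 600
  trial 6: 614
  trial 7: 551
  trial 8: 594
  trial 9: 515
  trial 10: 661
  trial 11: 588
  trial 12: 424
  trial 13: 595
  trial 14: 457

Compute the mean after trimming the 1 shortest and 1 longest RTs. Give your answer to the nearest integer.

552 ms

Sorted: 424, 425, 454, 457, 515, 551, 572, 588, 594, 595, 600, 614, 661, 1868
Drop lowest 1 (424) and highest 1 (1868)
Remaining (n=12): Σ = 6626, mean = 6626/12 = 552.167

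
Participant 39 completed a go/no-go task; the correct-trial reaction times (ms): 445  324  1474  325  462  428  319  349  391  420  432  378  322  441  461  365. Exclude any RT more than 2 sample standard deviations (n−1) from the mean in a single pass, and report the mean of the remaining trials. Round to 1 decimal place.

390.8 ms

n = 16, ΣRT = 7336, M = 458.500
Σ(x−M)² = 1140636.00; s = √(1140636.00/15) = 275.758
Cutoffs: 458.500 ± 2·275.758 → [-93.0, 1010.0]
Outside: 1474 → excluded.
Retained (n=15): Σ = 5862, mean = 5862/15 = 390.800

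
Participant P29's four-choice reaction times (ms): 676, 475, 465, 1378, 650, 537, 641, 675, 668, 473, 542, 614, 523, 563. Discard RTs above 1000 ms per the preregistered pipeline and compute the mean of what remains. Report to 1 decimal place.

Excluded: 1378
Retained (n=13): Σ = 7502
Mean = 7502/13 = 577.0769

577.1 ms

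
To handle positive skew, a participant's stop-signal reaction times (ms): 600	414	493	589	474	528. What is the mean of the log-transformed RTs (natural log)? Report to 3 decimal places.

ln(RT): 6.3969, 6.0259, 6.2005, 6.3784, 6.1612, 6.2691
Σ ln(RT) = 37.4320
Mean = 37.4320/6 = 6.23867

6.239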